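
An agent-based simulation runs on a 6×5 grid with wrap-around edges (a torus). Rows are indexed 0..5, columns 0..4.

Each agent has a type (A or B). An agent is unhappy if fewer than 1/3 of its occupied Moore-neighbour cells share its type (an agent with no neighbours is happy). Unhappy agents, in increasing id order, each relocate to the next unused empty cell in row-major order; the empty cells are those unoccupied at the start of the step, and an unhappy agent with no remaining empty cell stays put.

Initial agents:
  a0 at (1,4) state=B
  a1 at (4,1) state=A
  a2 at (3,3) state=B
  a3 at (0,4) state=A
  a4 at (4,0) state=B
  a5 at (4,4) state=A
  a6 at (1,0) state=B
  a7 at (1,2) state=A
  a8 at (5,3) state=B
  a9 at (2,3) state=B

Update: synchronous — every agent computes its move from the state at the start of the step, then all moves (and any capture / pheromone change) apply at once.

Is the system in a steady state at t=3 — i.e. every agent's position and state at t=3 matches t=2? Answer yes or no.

t=1: a0@(1,4):B a1@(0,0):A a2@(3,3):B a3@(0,1):A a4@(0,2):B a5@(0,3):A a6@(1,0):B a7@(1,1):A a8@(1,3):B a9@(2,3):B
t=2: a0@(1,4):B a1@(0,0):A a2@(3,3):B a3@(0,1):A a4@(0,4):B a5@(1,2):A a6@(2,0):B a7@(1,1):A a8@(1,3):B a9@(2,3):B
t=3: (unchanged — steady state)

yes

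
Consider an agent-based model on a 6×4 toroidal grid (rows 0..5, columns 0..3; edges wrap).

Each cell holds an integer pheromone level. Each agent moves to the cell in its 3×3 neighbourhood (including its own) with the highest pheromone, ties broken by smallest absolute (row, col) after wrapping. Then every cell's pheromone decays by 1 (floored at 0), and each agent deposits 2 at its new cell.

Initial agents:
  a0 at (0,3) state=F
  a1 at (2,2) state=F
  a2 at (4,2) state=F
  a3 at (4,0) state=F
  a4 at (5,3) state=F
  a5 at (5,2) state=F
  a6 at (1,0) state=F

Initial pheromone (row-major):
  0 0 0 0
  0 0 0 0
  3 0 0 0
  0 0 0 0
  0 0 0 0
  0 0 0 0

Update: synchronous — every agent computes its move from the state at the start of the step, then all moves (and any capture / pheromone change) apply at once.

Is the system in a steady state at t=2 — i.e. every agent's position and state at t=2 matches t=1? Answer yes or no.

t=1: a0@(0,0) a1@(1,1) a2@(3,1) a3@(3,0) a4@(0,0) a5@(0,1) a6@(2,0) | pheromone: 4 2 0 0 / 0 2 0 0 / 4 0 0 0 / 2 2 0 0 / 0 0 0 0 / 0 0 0 0
t=2: a0@(0,0) a1@(0,0) a2@(2,0) a3@(2,0) a4@(0,0) a5@(0,0) a6@(2,0) | pheromone: 11 1 0 0 / 0 1 0 0 / 9 0 0 0 / 1 1 0 0 / 0 0 0 0 / 0 0 0 0

no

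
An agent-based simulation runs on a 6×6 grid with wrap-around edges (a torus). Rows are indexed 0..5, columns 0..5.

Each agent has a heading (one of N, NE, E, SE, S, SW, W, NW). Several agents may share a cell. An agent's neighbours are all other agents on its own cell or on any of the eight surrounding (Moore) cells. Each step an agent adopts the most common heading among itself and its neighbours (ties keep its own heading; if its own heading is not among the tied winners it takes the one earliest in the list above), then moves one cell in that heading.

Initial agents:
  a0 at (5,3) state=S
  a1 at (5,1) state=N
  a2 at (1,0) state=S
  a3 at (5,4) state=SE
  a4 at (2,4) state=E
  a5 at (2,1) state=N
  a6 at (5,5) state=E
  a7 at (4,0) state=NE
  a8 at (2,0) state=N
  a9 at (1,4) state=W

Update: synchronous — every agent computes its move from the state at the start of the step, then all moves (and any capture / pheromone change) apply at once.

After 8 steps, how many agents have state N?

9

t=1: a0@(0,3):S a1@(4,1):N a2@(0,0):N a3@(0,5):SE a4@(2,5):E a5@(1,1):N a6@(5,0):E a7@(3,1):NE a8@(1,0):N a9@(1,3):W
t=2: a0@(1,3):S a1@(3,1):N a2@(5,0):N a3@(5,5):N a4@(2,0):E a5@(0,1):N a6@(4,0):N a7@(2,2):NE a8@(0,0):N a9@(1,2):W
t=3: a0@(2,3):S a1@(2,1):N a2@(4,0):N a3@(4,5):N a4@(2,1):E a5@(5,1):N a6@(3,0):N a7@(1,3):NE a8@(5,0):N a9@(1,1):W
t=4: a0@(3,3):S a1@(1,1):N a2@(3,0):N a3@(3,5):N a4@(1,1):N a5@(4,1):N a6@(2,0):N a7@(0,4):NE a8@(4,0):N a9@(1,0):W
t=5: a0@(4,3):S a1@(0,1):N a2@(2,0):N a3@(2,5):N a4@(0,1):N a5@(3,1):N a6@(1,0):N a7@(5,5):NE a8@(3,0):N a9@(0,0):N
t=6: a0@(5,3):S a1@(5,1):N a2@(1,0):N a3@(1,5):N a4@(5,1):N a5@(2,1):N a6@(0,0):N a7@(4,0):NE a8@(2,0):N a9@(5,0):N
t=7: a0@(0,3):S a1@(4,1):N a2@(0,0):N a3@(0,5):N a4@(4,1):N a5@(1,1):N a6@(5,0):N a7@(3,0):N a8@(1,0):N a9@(4,0):N
t=8: a0@(1,3):S a1@(3,1):N a2@(5,0):N a3@(5,5):N a4@(3,1):N a5@(0,1):N a6@(4,0):N a7@(2,0):N a8@(0,0):N a9@(3,0):N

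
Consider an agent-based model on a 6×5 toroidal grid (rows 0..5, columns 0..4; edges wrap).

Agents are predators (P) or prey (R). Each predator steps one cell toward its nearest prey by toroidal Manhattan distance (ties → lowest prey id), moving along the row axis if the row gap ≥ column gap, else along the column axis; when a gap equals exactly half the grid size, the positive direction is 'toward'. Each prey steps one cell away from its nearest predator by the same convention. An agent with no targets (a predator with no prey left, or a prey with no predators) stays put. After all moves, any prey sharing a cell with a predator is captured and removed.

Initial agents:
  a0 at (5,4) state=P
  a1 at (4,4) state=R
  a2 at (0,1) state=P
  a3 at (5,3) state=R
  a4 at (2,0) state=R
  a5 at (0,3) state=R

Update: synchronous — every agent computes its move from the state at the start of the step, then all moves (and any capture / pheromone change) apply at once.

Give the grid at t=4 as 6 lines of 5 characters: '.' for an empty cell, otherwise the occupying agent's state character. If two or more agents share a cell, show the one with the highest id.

R..RR
....P
..R..
..P..
.....
.....

t=1: a0@(4,4):P a1@(3,4):R a2@(0,2):P a3@(5,2):R a4@(3,0):R a5@(1,3):R
t=2: a0@(3,4):P a1@(2,4):R a2@(5,2):P a3@(4,2):R a4@(2,0):R a5@(2,3):R
t=3: a0@(2,4):P a1@(1,4):R a2@(4,2):P a3@(3,2):R a4@(1,0):R a5@(1,3):R
t=4: a0@(1,4):P a1@(0,4):R a2@(3,2):P a3@(2,2):R a4@(0,0):R a5@(0,3):R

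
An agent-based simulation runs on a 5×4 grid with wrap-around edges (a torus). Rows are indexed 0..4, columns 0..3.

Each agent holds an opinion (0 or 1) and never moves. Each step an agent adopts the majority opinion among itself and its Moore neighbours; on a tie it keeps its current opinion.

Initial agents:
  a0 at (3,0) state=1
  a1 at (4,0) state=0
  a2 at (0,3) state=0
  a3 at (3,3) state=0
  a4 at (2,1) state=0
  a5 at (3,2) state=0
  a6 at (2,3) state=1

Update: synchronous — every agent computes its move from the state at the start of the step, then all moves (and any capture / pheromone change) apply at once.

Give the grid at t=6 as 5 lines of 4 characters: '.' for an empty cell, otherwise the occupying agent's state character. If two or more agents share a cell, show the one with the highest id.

t=1: a0@(3,0):0 a1@(4,0):0 a2@(0,3):0 a3@(3,3):0 a4@(2,1):0 a5@(3,2):0 a6@(2,3):1
t=2: a0@(3,0):0 a1@(4,0):0 a2@(0,3):0 a3@(3,3):0 a4@(2,1):0 a5@(3,2):0 a6@(2,3):0
t=3: (unchanged — steady state)

...0
....
.0.0
0.00
0...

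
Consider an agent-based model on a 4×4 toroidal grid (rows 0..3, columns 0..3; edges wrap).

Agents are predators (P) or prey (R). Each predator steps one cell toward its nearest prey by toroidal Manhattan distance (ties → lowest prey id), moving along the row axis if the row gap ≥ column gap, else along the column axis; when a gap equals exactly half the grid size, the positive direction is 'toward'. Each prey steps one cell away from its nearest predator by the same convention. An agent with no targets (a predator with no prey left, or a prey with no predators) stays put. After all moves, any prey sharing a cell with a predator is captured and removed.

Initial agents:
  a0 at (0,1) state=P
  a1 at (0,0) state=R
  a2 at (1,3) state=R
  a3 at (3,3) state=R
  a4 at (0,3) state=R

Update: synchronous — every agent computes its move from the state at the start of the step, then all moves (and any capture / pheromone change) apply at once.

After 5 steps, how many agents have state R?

4

t=1: a0@(0,0):P a1@(0,3):R a2@(1,2):R a3@(3,2):R a4@(0,2):R
t=2: a0@(0,3):P a1@(0,2):R a2@(1,1):R a3@(3,1):R a4@(0,1):R
t=3: a0@(0,2):P a1@(0,1):R a2@(1,0):R a3@(3,0):R a4@(0,0):R
t=4: a0@(0,1):P a1@(0,0):R a2@(1,3):R a3@(3,3):R a4@(0,3):R
t=5: a0@(0,0):P a1@(0,3):R a2@(1,2):R a3@(3,2):R a4@(0,2):R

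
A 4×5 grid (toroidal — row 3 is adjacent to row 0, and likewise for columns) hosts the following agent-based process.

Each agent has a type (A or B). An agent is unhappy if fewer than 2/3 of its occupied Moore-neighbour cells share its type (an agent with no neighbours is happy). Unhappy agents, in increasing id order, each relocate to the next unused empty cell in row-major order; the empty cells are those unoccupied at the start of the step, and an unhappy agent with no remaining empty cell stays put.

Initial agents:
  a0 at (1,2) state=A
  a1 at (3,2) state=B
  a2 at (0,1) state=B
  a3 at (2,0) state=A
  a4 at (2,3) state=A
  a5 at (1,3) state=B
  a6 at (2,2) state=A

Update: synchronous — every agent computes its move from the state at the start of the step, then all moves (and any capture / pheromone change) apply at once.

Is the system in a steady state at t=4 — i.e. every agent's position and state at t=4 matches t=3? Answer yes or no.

t=1: a0@(0,0):A a1@(0,2):B a2@(0,3):B a3@(2,0):A a4@(0,4):A a5@(1,0):B a6@(1,1):A
t=2: a0@(0,0):A a1@(0,1):B a2@(1,2):B a3@(1,3):A a4@(1,4):A a5@(2,1):B a6@(2,2):A
t=3: a0@(0,2):A a1@(0,3):B a2@(0,4):B a3@(1,3):A a4@(1,4):A a5@(1,0):B a6@(1,1):A
t=4: a0@(0,2):A a1@(0,0):B a2@(0,1):B a3@(1,2):A a4@(2,0):A a5@(2,1):B a6@(2,2):A

no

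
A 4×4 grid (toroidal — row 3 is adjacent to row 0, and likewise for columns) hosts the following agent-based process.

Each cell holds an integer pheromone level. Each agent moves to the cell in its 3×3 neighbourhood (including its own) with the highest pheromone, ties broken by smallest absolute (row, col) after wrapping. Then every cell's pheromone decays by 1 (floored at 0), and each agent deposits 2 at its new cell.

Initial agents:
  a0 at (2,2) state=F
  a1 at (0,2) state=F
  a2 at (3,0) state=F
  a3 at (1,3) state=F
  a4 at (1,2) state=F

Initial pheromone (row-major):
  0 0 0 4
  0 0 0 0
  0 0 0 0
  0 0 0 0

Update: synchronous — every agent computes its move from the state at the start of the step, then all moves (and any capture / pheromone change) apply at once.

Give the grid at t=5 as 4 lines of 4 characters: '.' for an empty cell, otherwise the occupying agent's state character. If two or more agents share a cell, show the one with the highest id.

...F
.F..
....
....

t=1: a0@(1,1) a1@(0,3) a2@(0,3) a3@(0,3) a4@(0,3) | pheromone: 0 0 0 11 / 0 2 0 0 / 0 0 0 0 / 0 0 0 0
t=2: a0@(1,1) a1@(0,3) a2@(0,3) a3@(0,3) a4@(0,3) | pheromone: 0 0 0 18 / 0 3 0 0 / 0 0 0 0 / 0 0 0 0
t=3: a0@(1,1) a1@(0,3) a2@(0,3) a3@(0,3) a4@(0,3) | pheromone: 0 0 0 25 / 0 4 0 0 / 0 0 0 0 / 0 0 0 0
t=4: a0@(1,1) a1@(0,3) a2@(0,3) a3@(0,3) a4@(0,3) | pheromone: 0 0 0 32 / 0 5 0 0 / 0 0 0 0 / 0 0 0 0
t=5: a0@(1,1) a1@(0,3) a2@(0,3) a3@(0,3) a4@(0,3) | pheromone: 0 0 0 39 / 0 6 0 0 / 0 0 0 0 / 0 0 0 0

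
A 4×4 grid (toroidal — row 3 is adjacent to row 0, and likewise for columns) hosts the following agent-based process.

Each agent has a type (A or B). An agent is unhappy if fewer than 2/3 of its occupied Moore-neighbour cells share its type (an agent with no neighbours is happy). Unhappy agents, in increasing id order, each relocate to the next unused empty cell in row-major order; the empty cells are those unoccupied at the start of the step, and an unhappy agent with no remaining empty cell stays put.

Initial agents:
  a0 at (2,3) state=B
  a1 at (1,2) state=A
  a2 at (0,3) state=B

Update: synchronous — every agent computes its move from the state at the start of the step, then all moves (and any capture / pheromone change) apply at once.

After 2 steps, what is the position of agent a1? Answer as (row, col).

(1, 0)

t=1: a0@(0,0):B a1@(0,1):A a2@(0,2):B
t=2: a0@(0,3):B a1@(1,0):A a2@(1,1):B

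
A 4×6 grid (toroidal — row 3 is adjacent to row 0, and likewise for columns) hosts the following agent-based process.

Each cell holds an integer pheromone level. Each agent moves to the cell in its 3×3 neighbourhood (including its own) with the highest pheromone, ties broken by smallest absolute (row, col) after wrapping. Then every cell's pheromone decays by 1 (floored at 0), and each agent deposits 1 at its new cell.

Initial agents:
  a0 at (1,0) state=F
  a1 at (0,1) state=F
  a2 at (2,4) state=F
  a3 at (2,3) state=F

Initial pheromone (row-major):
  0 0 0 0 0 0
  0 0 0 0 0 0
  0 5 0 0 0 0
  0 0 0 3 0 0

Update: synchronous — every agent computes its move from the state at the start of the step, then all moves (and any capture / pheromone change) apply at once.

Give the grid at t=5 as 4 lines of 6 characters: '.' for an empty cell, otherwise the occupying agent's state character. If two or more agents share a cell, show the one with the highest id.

t=1: a0@(2,1) a1@(0,0) a2@(3,3) a3@(3,3) | pheromone: 1 0 0 0 0 0 / 0 0 0 0 0 0 / 0 5 0 0 0 0 / 0 0 0 4 0 0
t=2: a0@(2,1) a1@(0,0) a2@(3,3) a3@(3,3) | pheromone: 1 0 0 0 0 0 / 0 0 0 0 0 0 / 0 5 0 0 0 0 / 0 0 0 5 0 0
t=3: a0@(2,1) a1@(0,0) a2@(3,3) a3@(3,3) | pheromone: 1 0 0 0 0 0 / 0 0 0 0 0 0 / 0 5 0 0 0 0 / 0 0 0 6 0 0
t=4: a0@(2,1) a1@(0,0) a2@(3,3) a3@(3,3) | pheromone: 1 0 0 0 0 0 / 0 0 0 0 0 0 / 0 5 0 0 0 0 / 0 0 0 7 0 0
t=5: a0@(2,1) a1@(0,0) a2@(3,3) a3@(3,3) | pheromone: 1 0 0 0 0 0 / 0 0 0 0 0 0 / 0 5 0 0 0 0 / 0 0 0 8 0 0

F.....
......
.F....
...F..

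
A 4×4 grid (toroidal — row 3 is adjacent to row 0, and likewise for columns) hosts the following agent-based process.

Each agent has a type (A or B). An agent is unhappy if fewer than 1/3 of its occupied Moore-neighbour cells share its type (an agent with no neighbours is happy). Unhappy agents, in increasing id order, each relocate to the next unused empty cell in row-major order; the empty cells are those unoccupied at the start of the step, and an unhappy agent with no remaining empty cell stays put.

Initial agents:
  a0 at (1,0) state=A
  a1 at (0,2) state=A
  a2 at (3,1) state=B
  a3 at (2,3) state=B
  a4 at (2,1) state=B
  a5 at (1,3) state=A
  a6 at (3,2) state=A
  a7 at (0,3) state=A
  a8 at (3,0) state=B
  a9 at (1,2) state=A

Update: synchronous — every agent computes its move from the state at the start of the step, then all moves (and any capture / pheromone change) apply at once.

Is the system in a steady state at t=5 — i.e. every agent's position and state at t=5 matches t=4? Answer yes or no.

t=1: a0@(1,0):A a1@(0,2):A a2@(3,1):B a3@(0,0):B a4@(2,1):B a5@(1,3):A a6@(3,2):A a7@(0,3):A a8@(3,0):B a9@(1,2):A
t=2: (unchanged — steady state)

yes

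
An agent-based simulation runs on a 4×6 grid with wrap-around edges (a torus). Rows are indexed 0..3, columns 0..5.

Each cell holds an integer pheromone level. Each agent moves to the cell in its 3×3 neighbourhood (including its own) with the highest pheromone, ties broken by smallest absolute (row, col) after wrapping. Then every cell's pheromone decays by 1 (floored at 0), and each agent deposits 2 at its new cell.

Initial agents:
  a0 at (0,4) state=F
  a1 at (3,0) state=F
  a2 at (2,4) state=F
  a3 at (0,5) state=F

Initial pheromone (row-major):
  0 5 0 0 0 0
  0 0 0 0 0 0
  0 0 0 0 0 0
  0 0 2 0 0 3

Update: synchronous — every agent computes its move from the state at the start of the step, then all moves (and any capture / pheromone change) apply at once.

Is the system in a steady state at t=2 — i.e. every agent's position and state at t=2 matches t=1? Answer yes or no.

t=1: a0@(3,5) a1@(0,1) a2@(3,5) a3@(3,5) | pheromone: 0 6 0 0 0 0 / 0 0 0 0 0 0 / 0 0 0 0 0 0 / 0 0 1 0 0 8
t=2: a0@(3,5) a1@(0,1) a2@(3,5) a3@(3,5) | pheromone: 0 7 0 0 0 0 / 0 0 0 0 0 0 / 0 0 0 0 0 0 / 0 0 0 0 0 13

yes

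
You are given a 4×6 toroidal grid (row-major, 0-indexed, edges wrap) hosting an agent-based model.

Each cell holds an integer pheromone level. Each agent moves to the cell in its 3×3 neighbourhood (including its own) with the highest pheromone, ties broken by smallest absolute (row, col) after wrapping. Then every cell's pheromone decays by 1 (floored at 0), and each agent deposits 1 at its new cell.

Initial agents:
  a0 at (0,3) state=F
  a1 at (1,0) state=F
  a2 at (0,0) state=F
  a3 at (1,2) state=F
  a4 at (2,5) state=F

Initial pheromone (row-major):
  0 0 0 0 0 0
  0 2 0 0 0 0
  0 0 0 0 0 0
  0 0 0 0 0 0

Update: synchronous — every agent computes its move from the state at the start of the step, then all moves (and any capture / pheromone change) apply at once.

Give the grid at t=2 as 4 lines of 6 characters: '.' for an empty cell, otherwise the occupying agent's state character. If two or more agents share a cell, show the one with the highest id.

t=1: a0@(0,2) a1@(1,1) a2@(1,1) a3@(1,1) a4@(1,0) | pheromone: 0 0 1 0 0 0 / 1 4 0 0 0 0 / 0 0 0 0 0 0 / 0 0 0 0 0 0
t=2: a0@(1,1) a1@(1,1) a2@(1,1) a3@(1,1) a4@(1,1) | pheromone: 0 0 0 0 0 0 / 0 8 0 0 0 0 / 0 0 0 0 0 0 / 0 0 0 0 0 0

......
.F....
......
......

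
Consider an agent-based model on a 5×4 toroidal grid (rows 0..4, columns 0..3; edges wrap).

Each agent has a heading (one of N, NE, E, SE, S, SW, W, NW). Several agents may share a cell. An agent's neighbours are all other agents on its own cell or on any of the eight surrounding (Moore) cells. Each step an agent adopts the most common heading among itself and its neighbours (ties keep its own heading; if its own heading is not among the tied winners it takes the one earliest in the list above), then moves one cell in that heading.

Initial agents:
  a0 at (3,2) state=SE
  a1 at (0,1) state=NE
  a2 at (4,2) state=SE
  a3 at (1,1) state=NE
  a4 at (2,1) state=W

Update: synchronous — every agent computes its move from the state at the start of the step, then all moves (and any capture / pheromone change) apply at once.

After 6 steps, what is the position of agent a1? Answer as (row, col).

t=1: a0@(4,3):SE a1@(4,2):NE a2@(0,3):SE a3@(0,2):NE a4@(2,0):W
t=2: a0@(0,0):SE a1@(3,3):NE a2@(1,0):SE a3@(4,3):NE a4@(2,3):W
t=3: a0@(1,1):SE a1@(2,0):NE a2@(2,1):SE a3@(3,0):NE a4@(2,2):W
t=4: a0@(2,2):SE a1@(1,1):NE a2@(3,2):SE a3@(2,1):NE a4@(3,3):SE
t=5: a0@(3,3):SE a1@(0,2):NE a2@(4,3):SE a3@(1,2):NE a4@(4,0):SE
t=6: a0@(4,0):SE a1@(4,3):NE a2@(0,0):SE a3@(0,3):NE a4@(0,1):SE

(4, 3)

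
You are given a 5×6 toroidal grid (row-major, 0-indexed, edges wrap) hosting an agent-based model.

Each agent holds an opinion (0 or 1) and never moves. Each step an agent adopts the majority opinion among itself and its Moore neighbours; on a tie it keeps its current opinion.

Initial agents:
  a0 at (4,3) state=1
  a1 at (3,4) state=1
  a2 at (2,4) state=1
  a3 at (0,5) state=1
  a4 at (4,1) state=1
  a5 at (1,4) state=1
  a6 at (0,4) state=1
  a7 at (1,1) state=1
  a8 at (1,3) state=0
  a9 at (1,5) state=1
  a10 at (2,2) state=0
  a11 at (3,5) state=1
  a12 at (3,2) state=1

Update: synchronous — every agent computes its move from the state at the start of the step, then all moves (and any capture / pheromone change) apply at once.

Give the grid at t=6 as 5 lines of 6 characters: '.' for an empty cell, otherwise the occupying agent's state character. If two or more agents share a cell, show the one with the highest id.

....11
.1.111
..1.1.
..1.11
.1.1..

t=1: a0@(4,3):1 a1@(3,4):1 a2@(2,4):1 a3@(0,5):1 a4@(4,1):1 a5@(1,4):1 a6@(0,4):1 a7@(1,1):1 a8@(1,3):1 a9@(1,5):1 a10@(2,2):0 a11@(3,5):1 a12@(3,2):1
t=2: a0@(4,3):1 a1@(3,4):1 a2@(2,4):1 a3@(0,5):1 a4@(4,1):1 a5@(1,4):1 a6@(0,4):1 a7@(1,1):1 a8@(1,3):1 a9@(1,5):1 a10@(2,2):1 a11@(3,5):1 a12@(3,2):1
t=3: (unchanged — steady state)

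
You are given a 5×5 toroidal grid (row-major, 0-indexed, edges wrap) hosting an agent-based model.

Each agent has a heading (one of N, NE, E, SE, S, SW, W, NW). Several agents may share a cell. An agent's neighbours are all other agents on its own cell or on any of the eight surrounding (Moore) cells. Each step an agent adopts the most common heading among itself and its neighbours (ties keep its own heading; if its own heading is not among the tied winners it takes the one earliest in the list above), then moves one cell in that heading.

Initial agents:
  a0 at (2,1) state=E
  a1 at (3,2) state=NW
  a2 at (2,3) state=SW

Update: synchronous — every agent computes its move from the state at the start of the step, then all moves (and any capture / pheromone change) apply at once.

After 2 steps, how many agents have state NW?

t=1: a0@(2,2):E a1@(2,1):NW a2@(3,2):SW
t=2: a0@(2,3):E a1@(1,0):NW a2@(4,1):SW

1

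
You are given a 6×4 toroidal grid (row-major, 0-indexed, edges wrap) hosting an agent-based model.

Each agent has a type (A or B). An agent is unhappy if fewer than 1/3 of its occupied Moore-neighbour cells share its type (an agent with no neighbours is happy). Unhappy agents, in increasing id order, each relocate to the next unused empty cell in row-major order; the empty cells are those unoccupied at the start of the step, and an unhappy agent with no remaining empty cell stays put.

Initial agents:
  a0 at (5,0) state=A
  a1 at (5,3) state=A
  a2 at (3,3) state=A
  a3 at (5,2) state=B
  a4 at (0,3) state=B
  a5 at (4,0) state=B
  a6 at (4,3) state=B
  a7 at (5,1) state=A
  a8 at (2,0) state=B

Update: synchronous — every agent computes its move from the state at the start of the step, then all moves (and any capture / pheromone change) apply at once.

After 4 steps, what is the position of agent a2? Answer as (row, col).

(0, 1)

t=1: a0@(5,0):A a1@(0,0):A a2@(0,1):A a3@(5,2):B a4@(0,3):B a5@(0,2):B a6@(4,3):B a7@(5,1):A a8@(1,0):B
t=2: (unchanged — steady state)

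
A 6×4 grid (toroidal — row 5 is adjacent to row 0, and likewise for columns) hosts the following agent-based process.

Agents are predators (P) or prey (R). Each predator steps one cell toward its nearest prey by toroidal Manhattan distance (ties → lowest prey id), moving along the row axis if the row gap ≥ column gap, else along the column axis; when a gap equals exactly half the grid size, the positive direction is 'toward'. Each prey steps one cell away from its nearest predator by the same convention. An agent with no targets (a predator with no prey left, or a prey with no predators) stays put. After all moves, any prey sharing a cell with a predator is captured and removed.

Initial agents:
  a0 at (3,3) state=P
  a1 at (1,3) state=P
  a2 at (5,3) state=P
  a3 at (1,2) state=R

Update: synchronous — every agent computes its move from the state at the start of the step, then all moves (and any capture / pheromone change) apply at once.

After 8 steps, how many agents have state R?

t=1: a0@(2,3):P a1@(1,2):P a2@(0,3):P a3@(1,1):R
t=2: a0@(2,0):P a1@(1,1):P a2@(0,0):P a3@(1,0):R
t=3: a0@(1,0):P a1@(1,0):P a2@(1,0):P a3@(0,0):R
t=4: a0@(0,0):P a1@(0,0):P a2@(0,0):P a3@(5,0):R
t=5: a0@(5,0):P a1@(5,0):P a2@(5,0):P a3@(4,0):R
t=6: a0@(4,0):P a1@(4,0):P a2@(4,0):P a3@(3,0):R
t=7: a0@(3,0):P a1@(3,0):P a2@(3,0):P a3@(2,0):R
t=8: a0@(2,0):P a1@(2,0):P a2@(2,0):P a3@(1,0):R

1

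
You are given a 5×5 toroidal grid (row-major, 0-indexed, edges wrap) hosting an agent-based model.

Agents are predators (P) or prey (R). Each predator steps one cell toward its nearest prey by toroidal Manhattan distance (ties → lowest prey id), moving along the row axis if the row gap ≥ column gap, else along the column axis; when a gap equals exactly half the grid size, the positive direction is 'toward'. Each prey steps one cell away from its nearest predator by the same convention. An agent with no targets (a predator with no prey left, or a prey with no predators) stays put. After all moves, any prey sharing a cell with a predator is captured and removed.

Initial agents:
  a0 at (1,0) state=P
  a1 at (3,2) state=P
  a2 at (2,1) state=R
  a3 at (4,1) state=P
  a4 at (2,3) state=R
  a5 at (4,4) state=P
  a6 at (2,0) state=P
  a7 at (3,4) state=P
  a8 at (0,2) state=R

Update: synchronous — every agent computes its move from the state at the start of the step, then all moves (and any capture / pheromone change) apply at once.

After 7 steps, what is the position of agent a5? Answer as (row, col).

(2, 4)

t=1: a0@(2,0):P a1@(2,2):P a3@(3,1):P a4@(1,3):R a5@(3,4):P a6@(2,1):P a7@(2,4):P a8@(1,2):R
t=2: a0@(2,4):P a1@(1,2):P a3@(2,1):P a4@(0,3):R a5@(2,4):P a6@(1,1):P a7@(1,4):P a8@(0,2):R
t=3: a0@(1,4):P a1@(0,2):P a3@(1,1):P a4@(4,3):R a5@(1,4):P a6@(0,1):P a7@(0,4):P a8@(4,2):R
t=4: a0@(0,4):P a1@(4,2):P a3@(0,1):P a4@(3,3):R a5@(0,4):P a6@(4,1):P a7@(4,4):P a8@(3,2):R
t=5: a0@(4,4):P a1@(3,2):P a3@(4,1):P a4@(2,3):R a5@(4,4):P a6@(3,1):P a7@(3,4):P a8@(2,2):R
t=6: a0@(3,4):P a1@(2,2):P a3@(3,1):P a4@(1,3):R a5@(3,4):P a6@(2,1):P a7@(2,4):P a8@(1,2):R
t=7: a0@(2,4):P a1@(1,2):P a3@(2,1):P a4@(0,3):R a5@(2,4):P a6@(1,1):P a7@(1,4):P a8@(0,2):R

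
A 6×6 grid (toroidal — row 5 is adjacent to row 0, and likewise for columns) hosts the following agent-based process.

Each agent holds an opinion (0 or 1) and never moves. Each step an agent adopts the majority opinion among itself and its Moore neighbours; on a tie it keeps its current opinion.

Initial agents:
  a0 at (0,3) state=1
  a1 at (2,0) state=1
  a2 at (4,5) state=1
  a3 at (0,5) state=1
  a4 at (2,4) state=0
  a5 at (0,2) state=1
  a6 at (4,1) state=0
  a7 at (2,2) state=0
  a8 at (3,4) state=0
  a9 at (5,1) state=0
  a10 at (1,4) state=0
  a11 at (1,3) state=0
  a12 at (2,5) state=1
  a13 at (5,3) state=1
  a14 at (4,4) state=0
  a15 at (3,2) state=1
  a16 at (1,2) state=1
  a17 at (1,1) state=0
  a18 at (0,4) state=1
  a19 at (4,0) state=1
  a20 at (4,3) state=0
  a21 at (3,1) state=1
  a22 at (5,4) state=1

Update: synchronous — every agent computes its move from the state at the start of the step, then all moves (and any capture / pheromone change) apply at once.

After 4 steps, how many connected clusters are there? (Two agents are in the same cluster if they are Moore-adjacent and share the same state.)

2

t=1: a0@(0,3):1 a1@(2,0):1 a2@(4,5):1 a3@(0,5):1 a4@(2,4):0 a5@(0,2):1 a6@(4,1):1 a7@(2,2):0 a8@(3,4):0 a9@(5,1):0 a10@(1,4):1 a11@(1,3):0 a12@(2,5):0 a13@(5,3):1 a14@(4,4):0 a15@(3,2):0 a16@(1,2):1 a17@(1,1):1 a18@(0,4):1 a19@(4,0):1 a20@(4,3):0 a21@(3,1):1 a22@(5,4):1
t=2: a0@(0,3):1 a1@(2,0):1 a2@(4,5):1 a3@(0,5):1 a4@(2,4):0 a5@(0,2):1 a6@(4,1):1 a7@(2,2):0 a8@(3,4):0 a9@(5,1):1 a10@(1,4):1 a11@(1,3):1 a12@(2,5):0 a13@(5,3):1 a14@(4,4):0 a15@(3,2):0 a16@(1,2):1 a17@(1,1):1 a18@(0,4):1 a19@(4,0):1 a20@(4,3):0 a21@(3,1):1 a22@(5,4):1
t=3: a0@(0,3):1 a1@(2,0):1 a2@(4,5):1 a3@(0,5):1 a4@(2,4):0 a5@(0,2):1 a6@(4,1):1 a7@(2,2):1 a8@(3,4):0 a9@(5,1):1 a10@(1,4):1 a11@(1,3):1 a12@(2,5):0 a13@(5,3):1 a14@(4,4):0 a15@(3,2):0 a16@(1,2):1 a17@(1,1):1 a18@(0,4):1 a19@(4,0):1 a20@(4,3):0 a21@(3,1):1 a22@(5,4):1
t=4: a0@(0,3):1 a1@(2,0):1 a2@(4,5):1 a3@(0,5):1 a4@(2,4):0 a5@(0,2):1 a6@(4,1):1 a7@(2,2):1 a8@(3,4):0 a9@(5,1):1 a10@(1,4):1 a11@(1,3):1 a12@(2,5):0 a13@(5,3):1 a14@(4,4):0 a15@(3,2):1 a16@(1,2):1 a17@(1,1):1 a18@(0,4):1 a19@(4,0):1 a20@(4,3):0 a21@(3,1):1 a22@(5,4):1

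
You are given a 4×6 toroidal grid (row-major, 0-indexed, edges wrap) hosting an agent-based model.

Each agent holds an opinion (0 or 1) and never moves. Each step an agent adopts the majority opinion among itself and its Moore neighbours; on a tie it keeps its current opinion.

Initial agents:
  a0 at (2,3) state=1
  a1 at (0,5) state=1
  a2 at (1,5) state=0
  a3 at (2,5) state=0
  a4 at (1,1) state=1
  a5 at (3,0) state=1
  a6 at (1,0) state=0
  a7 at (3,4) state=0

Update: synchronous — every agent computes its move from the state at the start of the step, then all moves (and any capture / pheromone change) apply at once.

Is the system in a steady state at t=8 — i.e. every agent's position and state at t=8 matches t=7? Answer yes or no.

yes

t=1: a0@(2,3):1 a1@(0,5):0 a2@(1,5):0 a3@(2,5):0 a4@(1,1):1 a5@(3,0):1 a6@(1,0):0 a7@(3,4):0
t=2: a0@(2,3):1 a1@(0,5):0 a2@(1,5):0 a3@(2,5):0 a4@(1,1):1 a5@(3,0):0 a6@(1,0):0 a7@(3,4):0
t=3: (unchanged — steady state)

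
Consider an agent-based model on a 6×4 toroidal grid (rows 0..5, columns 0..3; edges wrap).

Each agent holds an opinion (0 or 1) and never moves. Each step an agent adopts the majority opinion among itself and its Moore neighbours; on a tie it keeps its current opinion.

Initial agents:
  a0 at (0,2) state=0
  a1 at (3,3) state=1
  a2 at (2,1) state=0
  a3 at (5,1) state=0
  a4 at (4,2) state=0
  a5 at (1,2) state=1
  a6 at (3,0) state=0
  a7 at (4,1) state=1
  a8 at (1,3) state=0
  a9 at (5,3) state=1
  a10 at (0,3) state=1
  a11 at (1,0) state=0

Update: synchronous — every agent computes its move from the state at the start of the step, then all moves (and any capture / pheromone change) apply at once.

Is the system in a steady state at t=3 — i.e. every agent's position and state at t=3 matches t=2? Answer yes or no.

t=1: a0@(0,2):0 a1@(3,3):0 a2@(2,1):0 a3@(5,1):0 a4@(4,2):1 a5@(1,2):0 a6@(3,0):0 a7@(4,1):0 a8@(1,3):0 a9@(5,3):1 a10@(0,3):1 a11@(1,0):0
t=2: a0@(0,2):0 a1@(3,3):0 a2@(2,1):0 a3@(5,1):0 a4@(4,2):0 a5@(1,2):0 a6@(3,0):0 a7@(4,1):0 a8@(1,3):0 a9@(5,3):1 a10@(0,3):0 a11@(1,0):0
t=3: a0@(0,2):0 a1@(3,3):0 a2@(2,1):0 a3@(5,1):0 a4@(4,2):0 a5@(1,2):0 a6@(3,0):0 a7@(4,1):0 a8@(1,3):0 a9@(5,3):0 a10@(0,3):0 a11@(1,0):0

no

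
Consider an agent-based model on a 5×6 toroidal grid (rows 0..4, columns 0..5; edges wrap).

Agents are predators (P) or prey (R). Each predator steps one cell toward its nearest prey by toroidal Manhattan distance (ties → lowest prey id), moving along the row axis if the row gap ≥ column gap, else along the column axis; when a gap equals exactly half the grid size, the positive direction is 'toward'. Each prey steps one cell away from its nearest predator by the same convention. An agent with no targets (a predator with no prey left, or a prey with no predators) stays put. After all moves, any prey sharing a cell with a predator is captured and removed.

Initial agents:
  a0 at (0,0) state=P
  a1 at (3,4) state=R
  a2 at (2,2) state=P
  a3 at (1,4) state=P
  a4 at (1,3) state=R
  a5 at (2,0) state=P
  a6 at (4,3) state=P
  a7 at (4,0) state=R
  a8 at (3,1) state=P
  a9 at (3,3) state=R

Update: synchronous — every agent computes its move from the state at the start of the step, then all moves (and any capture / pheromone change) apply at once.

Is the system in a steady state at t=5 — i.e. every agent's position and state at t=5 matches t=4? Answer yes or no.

yes

t=1: a0@(4,0):P a1@(4,4):R a2@(1,2):P a3@(1,3):P a5@(3,0):P a6@(3,3):P a8@(4,1):P a9@(2,3):R
t=2: a0@(4,5):P a1@(4,3):R a2@(2,2):P a3@(2,3):P a5@(3,5):P a6@(2,3):P a8@(4,2):P a9@(3,3):R
t=3: a0@(4,4):P a2@(3,2):P a3@(3,3):P a5@(3,4):P a6@(3,3):P a8@(4,3):P
t=4: (unchanged — steady state)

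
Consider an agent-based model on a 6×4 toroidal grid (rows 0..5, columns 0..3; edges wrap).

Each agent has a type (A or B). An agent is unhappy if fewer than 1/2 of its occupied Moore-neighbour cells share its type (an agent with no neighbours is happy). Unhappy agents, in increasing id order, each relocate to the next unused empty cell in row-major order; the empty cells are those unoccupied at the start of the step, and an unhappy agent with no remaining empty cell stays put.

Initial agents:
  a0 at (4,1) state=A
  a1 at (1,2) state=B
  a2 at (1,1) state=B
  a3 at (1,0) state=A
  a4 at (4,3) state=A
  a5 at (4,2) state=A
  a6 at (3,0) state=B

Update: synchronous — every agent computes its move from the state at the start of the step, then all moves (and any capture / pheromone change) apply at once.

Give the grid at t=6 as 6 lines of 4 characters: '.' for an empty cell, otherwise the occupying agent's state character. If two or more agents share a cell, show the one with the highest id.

.BA.
.BB.
....
....
.AAA
....

t=1: a0@(4,1):A a1@(1,2):B a2@(1,1):B a3@(0,0):A a4@(4,3):A a5@(4,2):A a6@(0,1):B
t=2: a0@(4,1):A a1@(1,2):B a2@(1,1):B a3@(0,2):A a4@(4,3):A a5@(4,2):A a6@(0,1):B
t=3: a0@(4,1):A a1@(1,2):B a2@(1,1):B a3@(0,0):A a4@(4,3):A a5@(4,2):A a6@(0,1):B
t=4: a0@(4,1):A a1@(1,2):B a2@(1,1):B a3@(0,2):A a4@(4,3):A a5@(4,2):A a6@(0,1):B
t=5: a0@(4,1):A a1@(1,2):B a2@(1,1):B a3@(0,0):A a4@(4,3):A a5@(4,2):A a6@(0,1):B
t=6: a0@(4,1):A a1@(1,2):B a2@(1,1):B a3@(0,2):A a4@(4,3):A a5@(4,2):A a6@(0,1):B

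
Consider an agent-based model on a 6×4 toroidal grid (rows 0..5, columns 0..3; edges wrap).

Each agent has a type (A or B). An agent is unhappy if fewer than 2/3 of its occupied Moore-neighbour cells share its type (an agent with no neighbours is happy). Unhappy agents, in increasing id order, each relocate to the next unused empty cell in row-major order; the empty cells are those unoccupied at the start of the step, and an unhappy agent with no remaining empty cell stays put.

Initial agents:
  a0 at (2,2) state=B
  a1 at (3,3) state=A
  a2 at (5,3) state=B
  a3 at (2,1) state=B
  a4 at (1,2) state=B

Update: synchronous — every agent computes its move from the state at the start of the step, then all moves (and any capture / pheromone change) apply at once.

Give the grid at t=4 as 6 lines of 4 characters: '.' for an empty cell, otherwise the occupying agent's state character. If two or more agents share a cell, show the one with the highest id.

t=1: a0@(2,2):B a1@(0,0):A a2@(5,3):B a3@(2,1):B a4@(1,2):B
t=2: a0@(2,2):B a1@(0,1):A a2@(0,2):B a3@(2,1):B a4@(1,2):B
t=3: a0@(2,2):B a1@(0,0):A a2@(0,3):B a3@(2,1):B a4@(1,2):B
t=4: a0@(2,2):B a1@(0,1):A a2@(0,2):B a3@(2,1):B a4@(1,2):B

.AB.
..B.
.BB.
....
....
....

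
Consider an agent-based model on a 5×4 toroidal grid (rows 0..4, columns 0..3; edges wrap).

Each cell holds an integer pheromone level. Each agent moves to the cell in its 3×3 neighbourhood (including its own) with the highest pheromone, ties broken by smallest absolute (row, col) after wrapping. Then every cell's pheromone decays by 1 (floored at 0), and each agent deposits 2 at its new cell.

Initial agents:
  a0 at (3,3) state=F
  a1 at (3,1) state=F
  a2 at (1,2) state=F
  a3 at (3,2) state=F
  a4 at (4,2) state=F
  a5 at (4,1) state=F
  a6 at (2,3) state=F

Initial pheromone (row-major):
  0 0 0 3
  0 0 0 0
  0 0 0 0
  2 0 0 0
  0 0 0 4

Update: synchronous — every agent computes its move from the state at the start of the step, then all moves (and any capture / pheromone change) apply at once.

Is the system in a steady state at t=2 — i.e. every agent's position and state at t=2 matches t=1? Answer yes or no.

t=1: a0@(4,3) a1@(3,0) a2@(0,3) a3@(4,3) a4@(4,3) a5@(3,0) a6@(3,0) | pheromone: 0 0 0 4 / 0 0 0 0 / 0 0 0 0 / 7 0 0 0 / 0 0 0 9
t=2: a0@(4,3) a1@(4,3) a2@(4,3) a3@(4,3) a4@(4,3) a5@(4,3) a6@(4,3) | pheromone: 0 0 0 3 / 0 0 0 0 / 0 0 0 0 / 6 0 0 0 / 0 0 0 22

no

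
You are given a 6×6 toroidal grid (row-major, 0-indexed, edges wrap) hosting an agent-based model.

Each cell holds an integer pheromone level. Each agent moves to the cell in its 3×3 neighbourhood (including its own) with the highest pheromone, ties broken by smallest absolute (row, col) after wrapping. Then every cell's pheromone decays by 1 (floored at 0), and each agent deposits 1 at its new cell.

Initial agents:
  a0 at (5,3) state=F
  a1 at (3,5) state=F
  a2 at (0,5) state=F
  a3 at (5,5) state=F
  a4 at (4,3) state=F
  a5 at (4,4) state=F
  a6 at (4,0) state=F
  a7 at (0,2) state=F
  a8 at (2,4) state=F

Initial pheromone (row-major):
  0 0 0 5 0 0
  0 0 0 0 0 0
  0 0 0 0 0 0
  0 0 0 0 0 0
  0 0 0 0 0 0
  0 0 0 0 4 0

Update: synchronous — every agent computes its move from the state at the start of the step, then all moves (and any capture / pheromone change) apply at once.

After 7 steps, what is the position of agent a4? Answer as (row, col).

t=1: a0@(0,3) a1@(2,0) a2@(5,4) a3@(5,4) a4@(5,4) a5@(5,4) a6@(3,0) a7@(0,3) a8@(1,3) | pheromone: 0 0 0 6 0 0 / 0 0 0 1 0 0 / 1 0 0 0 0 0 / 1 0 0 0 0 0 / 0 0 0 0 0 0 / 0 0 0 0 7 0
t=2: a0@(5,4) a1@(2,0) a2@(5,4) a3@(5,4) a4@(5,4) a5@(5,4) a6@(2,0) a7@(5,4) a8@(0,3) | pheromone: 0 0 0 6 0 0 / 0 0 0 0 0 0 / 2 0 0 0 0 0 / 0 0 0 0 0 0 / 0 0 0 0 0 0 / 0 0 0 0 12 0
t=3: a0@(5,4) a1@(2,0) a2@(5,4) a3@(5,4) a4@(5,4) a5@(5,4) a6@(2,0) a7@(5,4) a8@(5,4) | pheromone: 0 0 0 5 0 0 / 0 0 0 0 0 0 / 3 0 0 0 0 0 / 0 0 0 0 0 0 / 0 0 0 0 0 0 / 0 0 0 0 18 0
t=4: a0@(5,4) a1@(2,0) a2@(5,4) a3@(5,4) a4@(5,4) a5@(5,4) a6@(2,0) a7@(5,4) a8@(5,4) | pheromone: 0 0 0 4 0 0 / 0 0 0 0 0 0 / 4 0 0 0 0 0 / 0 0 0 0 0 0 / 0 0 0 0 0 0 / 0 0 0 0 24 0
t=5: a0@(5,4) a1@(2,0) a2@(5,4) a3@(5,4) a4@(5,4) a5@(5,4) a6@(2,0) a7@(5,4) a8@(5,4) | pheromone: 0 0 0 3 0 0 / 0 0 0 0 0 0 / 5 0 0 0 0 0 / 0 0 0 0 0 0 / 0 0 0 0 0 0 / 0 0 0 0 30 0
t=6: a0@(5,4) a1@(2,0) a2@(5,4) a3@(5,4) a4@(5,4) a5@(5,4) a6@(2,0) a7@(5,4) a8@(5,4) | pheromone: 0 0 0 2 0 0 / 0 0 0 0 0 0 / 6 0 0 0 0 0 / 0 0 0 0 0 0 / 0 0 0 0 0 0 / 0 0 0 0 36 0
t=7: a0@(5,4) a1@(2,0) a2@(5,4) a3@(5,4) a4@(5,4) a5@(5,4) a6@(2,0) a7@(5,4) a8@(5,4) | pheromone: 0 0 0 1 0 0 / 0 0 0 0 0 0 / 7 0 0 0 0 0 / 0 0 0 0 0 0 / 0 0 0 0 0 0 / 0 0 0 0 42 0

(5, 4)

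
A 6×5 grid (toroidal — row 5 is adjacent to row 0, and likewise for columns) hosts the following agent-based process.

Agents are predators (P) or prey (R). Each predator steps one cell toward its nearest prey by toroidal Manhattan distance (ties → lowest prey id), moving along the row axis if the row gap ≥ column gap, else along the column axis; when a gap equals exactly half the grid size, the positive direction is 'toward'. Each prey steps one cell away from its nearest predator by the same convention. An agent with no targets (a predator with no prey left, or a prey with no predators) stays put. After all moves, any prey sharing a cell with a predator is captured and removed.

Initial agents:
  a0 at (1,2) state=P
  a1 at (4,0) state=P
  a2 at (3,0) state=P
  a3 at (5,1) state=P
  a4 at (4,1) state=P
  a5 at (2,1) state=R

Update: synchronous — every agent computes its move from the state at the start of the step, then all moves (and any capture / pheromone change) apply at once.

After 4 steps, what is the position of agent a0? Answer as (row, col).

(2, 2)

t=1: a0@(2,2):P a1@(3,0):P a2@(2,0):P a3@(0,1):P a4@(3,1):P
t=2: (unchanged — steady state)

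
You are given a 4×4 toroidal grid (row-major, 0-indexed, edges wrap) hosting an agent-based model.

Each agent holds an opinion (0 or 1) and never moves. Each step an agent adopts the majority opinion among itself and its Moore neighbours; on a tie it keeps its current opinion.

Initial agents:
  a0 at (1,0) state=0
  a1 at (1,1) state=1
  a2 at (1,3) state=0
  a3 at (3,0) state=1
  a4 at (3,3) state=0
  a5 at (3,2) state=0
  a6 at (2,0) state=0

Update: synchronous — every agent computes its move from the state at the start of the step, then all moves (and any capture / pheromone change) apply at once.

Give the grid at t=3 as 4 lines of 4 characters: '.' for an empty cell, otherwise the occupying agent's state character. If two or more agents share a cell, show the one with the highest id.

....
00.0
0...
0.00

t=1: a0@(1,0):0 a1@(1,1):0 a2@(1,3):0 a3@(3,0):0 a4@(3,3):0 a5@(3,2):0 a6@(2,0):0
t=2: (unchanged — steady state)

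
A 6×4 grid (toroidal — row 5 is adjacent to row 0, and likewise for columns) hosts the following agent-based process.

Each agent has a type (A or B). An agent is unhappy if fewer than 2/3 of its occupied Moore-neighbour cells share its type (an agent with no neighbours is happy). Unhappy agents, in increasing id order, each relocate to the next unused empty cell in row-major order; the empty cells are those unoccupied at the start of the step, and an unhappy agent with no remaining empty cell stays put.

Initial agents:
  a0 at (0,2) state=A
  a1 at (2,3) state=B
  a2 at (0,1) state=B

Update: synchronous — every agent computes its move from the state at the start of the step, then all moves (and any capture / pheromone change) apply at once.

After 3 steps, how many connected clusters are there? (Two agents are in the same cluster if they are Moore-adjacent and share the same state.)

3

t=1: a0@(0,0):A a1@(2,3):B a2@(0,3):B
t=2: a0@(0,1):A a1@(2,3):B a2@(0,2):B
t=3: a0@(0,0):A a1@(2,3):B a2@(0,3):B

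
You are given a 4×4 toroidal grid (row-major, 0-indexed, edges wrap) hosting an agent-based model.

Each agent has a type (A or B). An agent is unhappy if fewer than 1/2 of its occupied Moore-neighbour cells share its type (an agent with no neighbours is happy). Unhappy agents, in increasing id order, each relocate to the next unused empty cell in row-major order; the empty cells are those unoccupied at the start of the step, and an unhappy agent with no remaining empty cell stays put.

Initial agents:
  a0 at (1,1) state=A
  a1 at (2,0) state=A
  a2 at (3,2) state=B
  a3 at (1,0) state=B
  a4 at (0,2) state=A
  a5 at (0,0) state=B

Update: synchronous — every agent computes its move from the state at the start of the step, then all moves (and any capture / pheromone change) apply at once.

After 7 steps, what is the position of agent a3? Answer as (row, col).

(0, 3)

t=1: a0@(1,1):A a1@(2,0):A a2@(0,1):B a3@(0,3):B a4@(0,2):A a5@(0,0):B
t=2: a0@(1,1):A a1@(2,0):A a2@(1,0):B a3@(0,3):B a4@(1,2):A a5@(0,0):B
t=3: (unchanged — steady state)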